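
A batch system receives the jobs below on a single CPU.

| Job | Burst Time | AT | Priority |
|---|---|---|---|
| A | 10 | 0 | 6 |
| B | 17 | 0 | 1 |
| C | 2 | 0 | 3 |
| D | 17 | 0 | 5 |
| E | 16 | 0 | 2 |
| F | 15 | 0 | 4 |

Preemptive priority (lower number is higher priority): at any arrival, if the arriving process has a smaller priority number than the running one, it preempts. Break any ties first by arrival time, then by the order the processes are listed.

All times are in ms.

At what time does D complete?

67

Gantt: | B 0-17 | E 17-33 | C 33-35 | F 35-50 | D 50-67 | A 67-77 |
Completion: A=77  B=17  C=35  D=67  E=33  F=50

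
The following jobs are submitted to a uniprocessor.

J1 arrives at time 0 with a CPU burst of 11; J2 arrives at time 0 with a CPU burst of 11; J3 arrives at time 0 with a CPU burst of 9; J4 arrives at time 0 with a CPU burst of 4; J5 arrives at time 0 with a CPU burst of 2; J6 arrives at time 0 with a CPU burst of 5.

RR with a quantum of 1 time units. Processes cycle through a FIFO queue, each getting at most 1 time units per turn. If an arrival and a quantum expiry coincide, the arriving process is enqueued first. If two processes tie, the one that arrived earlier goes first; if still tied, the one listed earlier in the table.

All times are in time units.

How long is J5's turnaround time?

11

Gantt: | J1 0-1 | J2 1-2 | J3 2-3 | J4 3-4 | J5 4-5 | J6 5-6 | J1 6-7 | J2 7-8 | J3 8-9 | J4 9-10 | J5 10-11 | J6 11-12 | J1 12-13 | J2 13-14 | J3 14-15 | J4 15-16 | J6 16-17 | J1 17-18 | J2 18-19 | J3 19-20 | J4 20-21 | J6 21-22 | J1 22-23 | J2 23-24 | J3 24-25 | J6 25-26 | J1 26-27 | J2 27-28 | J3 28-29 | J1 29-30 | J2 30-31 | J3 31-32 | J1 32-33 | J2 33-34 | J3 34-35 | J1 35-36 | J2 36-37 | J3 37-38 | J1 38-39 | J2 39-40 | J1 40-41 | J2 41-42 |
Completion: J1=41  J2=42  J3=38  J4=21  J5=11  J6=26
Turnaround (C−A): J1=41  J2=42  J3=38  J4=21  J5=11  J6=26
Turnaround(J5) = completion − arrival = 11 − 0 = 11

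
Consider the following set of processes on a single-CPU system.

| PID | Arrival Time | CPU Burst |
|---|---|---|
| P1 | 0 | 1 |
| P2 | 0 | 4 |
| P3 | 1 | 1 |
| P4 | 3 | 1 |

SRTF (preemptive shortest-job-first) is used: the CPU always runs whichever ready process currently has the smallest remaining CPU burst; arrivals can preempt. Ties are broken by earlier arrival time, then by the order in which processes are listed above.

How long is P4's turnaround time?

Gantt: | P1 0-1 | P3 1-2 | P2 2-3 | P4 3-4 | P2 4-7 |
Completion: P1=1  P2=7  P3=2  P4=4
Turnaround(P4) = completion − arrival = 4 − 3 = 1

1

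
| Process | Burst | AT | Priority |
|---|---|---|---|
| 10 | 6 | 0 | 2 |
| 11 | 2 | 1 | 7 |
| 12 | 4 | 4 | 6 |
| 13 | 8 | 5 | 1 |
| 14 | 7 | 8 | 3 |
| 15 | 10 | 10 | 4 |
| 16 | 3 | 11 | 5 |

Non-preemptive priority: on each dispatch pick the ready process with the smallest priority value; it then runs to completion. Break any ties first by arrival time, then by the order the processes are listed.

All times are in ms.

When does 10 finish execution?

Timeline: | 10 0-6 | 13 6-14 | 14 14-21 | 15 21-31 | 16 31-34 | 12 34-38 | 11 38-40 |
Completion: 10=6  11=40  12=38  13=14  14=21  15=31  16=34
Turnaround (C−A): 10=6  11=39  12=34  13=9  14=13  15=21  16=23

6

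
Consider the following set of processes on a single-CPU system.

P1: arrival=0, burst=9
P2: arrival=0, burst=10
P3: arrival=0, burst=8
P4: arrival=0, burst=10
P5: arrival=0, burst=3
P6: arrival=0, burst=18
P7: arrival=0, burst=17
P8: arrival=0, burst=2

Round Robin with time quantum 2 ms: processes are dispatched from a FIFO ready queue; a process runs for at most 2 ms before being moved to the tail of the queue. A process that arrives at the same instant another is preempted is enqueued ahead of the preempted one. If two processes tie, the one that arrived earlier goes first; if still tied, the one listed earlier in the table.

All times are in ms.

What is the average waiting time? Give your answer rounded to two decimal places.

Timeline: | P1 0-2 | P2 2-4 | P3 4-6 | P4 6-8 | P5 8-10 | P6 10-12 | P7 12-14 | P8 14-16 | P1 16-18 | P2 18-20 | P3 20-22 | P4 22-24 | P5 24-25 | P6 25-27 | P7 27-29 | P1 29-31 | P2 31-33 | P3 33-35 | P4 35-37 | P6 37-39 | P7 39-41 | P1 41-43 | P2 43-45 | P3 45-47 | P4 47-49 | P6 49-51 | P7 51-53 | P1 53-54 | P2 54-56 | P4 56-58 | P6 58-60 | P7 60-62 | P6 62-64 | P7 64-66 | P6 66-68 | P7 68-70 | P6 70-72 | P7 72-74 | P6 74-76 | P7 76-77 |
Completion: P1=54  P2=56  P3=47  P4=58  P5=25  P6=76  P7=77  P8=16
Turnaround (C−A): P1=54  P2=56  P3=47  P4=58  P5=25  P6=76  P7=77  P8=16
Waiting times: P1=45, P2=46, P3=39, P4=48, P5=22, P6=58, P7=60, P8=14
Average waiting = (45+46+39+48+22+58+60+14) / 8 = 332/8 = 41.50

41.50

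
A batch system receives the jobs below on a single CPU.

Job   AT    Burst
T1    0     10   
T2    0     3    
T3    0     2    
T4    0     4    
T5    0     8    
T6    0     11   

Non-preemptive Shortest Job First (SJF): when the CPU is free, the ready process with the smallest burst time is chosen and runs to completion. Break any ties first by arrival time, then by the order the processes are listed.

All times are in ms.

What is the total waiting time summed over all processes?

Schedule: | T3 0-2 | T2 2-5 | T4 5-9 | T5 9-17 | T1 17-27 | T6 27-38 |
Completion: T1=27  T2=5  T3=2  T4=9  T5=17  T6=38
Waiting = turnaround − burst: T1=17, T2=2, T3=0, T4=5, T5=9, T6=27
Total waiting = 17 + 2 + 0 + 5 + 9 + 27 = 60

60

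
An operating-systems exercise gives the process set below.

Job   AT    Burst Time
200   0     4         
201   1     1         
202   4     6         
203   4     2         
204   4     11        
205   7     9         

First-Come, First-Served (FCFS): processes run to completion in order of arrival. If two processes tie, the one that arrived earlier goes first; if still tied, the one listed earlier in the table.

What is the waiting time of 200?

Schedule: | 200 0-4 | 201 4-5 | 202 5-11 | 203 11-13 | 204 13-24 | 205 24-33 |
Completion: 200=4  201=5  202=11  203=13  204=24  205=33
Turnaround (C−A): 200=4  201=4  202=7  203=9  204=20  205=26
Waiting(200) = turnaround − burst = 4 − 4 = 0

0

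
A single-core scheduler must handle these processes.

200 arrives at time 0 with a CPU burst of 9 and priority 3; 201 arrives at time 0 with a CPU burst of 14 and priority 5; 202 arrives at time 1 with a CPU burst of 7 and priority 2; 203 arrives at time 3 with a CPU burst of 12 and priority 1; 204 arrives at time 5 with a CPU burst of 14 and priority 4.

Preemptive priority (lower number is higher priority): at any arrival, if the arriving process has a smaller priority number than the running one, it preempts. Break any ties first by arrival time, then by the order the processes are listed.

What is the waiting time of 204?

23

Gantt: | 200 0-1 | 202 1-3 | 203 3-15 | 202 15-20 | 200 20-28 | 204 28-42 | 201 42-56 |
Completion: 200=28  201=56  202=20  203=15  204=42
Waiting(204) = turnaround − burst = 37 − 14 = 23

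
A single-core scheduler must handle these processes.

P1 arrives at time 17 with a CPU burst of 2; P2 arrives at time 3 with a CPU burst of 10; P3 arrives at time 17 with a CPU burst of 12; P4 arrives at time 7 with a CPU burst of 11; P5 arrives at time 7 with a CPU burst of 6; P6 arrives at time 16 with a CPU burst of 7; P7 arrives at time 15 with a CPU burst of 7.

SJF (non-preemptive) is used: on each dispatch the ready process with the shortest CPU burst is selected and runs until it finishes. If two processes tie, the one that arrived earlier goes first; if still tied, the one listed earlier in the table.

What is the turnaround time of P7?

Gantt: | idle 0-3 | P2 3-13 | P5 13-19 | P1 19-21 | P7 21-28 | P6 28-35 | P4 35-46 | P3 46-58 |
Completion: P1=21  P2=13  P3=58  P4=46  P5=19  P6=35  P7=28
Turnaround (C−A): P1=4  P2=10  P3=41  P4=39  P5=12  P6=19  P7=13
Turnaround(P7) = completion − arrival = 28 − 15 = 13

13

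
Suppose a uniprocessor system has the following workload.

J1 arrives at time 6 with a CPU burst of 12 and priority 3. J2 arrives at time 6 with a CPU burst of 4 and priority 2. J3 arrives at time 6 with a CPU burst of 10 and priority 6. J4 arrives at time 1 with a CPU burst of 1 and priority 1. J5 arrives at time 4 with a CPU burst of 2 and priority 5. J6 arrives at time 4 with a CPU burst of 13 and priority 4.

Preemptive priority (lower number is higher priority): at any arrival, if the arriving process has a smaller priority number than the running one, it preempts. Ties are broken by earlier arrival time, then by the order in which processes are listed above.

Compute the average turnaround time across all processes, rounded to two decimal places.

20.00

Timeline: | idle 0-1 | J4 1-2 | idle 2-4 | J6 4-6 | J2 6-10 | J1 10-22 | J6 22-33 | J5 33-35 | J3 35-45 |
Completion: J1=22  J2=10  J3=45  J4=2  J5=35  J6=33
Turnaround (C−A): J1=16  J2=4  J3=39  J4=1  J5=31  J6=29
Turnaround times: J1=16, J2=4, J3=39, J4=1, J5=31, J6=29
Average turnaround = (16+4+39+1+31+29) / 6 = 120/6 = 20.00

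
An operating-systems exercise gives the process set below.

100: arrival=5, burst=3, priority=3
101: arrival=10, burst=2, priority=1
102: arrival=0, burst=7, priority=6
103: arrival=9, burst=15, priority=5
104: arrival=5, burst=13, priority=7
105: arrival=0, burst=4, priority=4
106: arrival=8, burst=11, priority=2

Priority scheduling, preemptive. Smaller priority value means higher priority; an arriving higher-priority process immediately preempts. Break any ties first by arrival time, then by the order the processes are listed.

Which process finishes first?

Timeline: | 105 0-4 | 102 4-5 | 100 5-8 | 106 8-10 | 101 10-12 | 106 12-21 | 103 21-36 | 102 36-42 | 104 42-55 |
Completion: 100=8  101=12  102=42  103=36  104=55  105=4  106=21
Finish order: 105 → 100 → 101 → 106 → 103 → 102 → 104

105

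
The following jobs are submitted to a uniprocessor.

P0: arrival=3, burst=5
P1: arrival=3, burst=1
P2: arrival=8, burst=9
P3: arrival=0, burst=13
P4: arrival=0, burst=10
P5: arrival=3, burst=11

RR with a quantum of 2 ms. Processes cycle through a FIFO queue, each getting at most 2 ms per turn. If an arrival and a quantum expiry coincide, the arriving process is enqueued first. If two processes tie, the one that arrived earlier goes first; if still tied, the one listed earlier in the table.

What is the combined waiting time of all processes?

155

Timeline: | P3 0-2 | P4 2-4 | P3 4-6 | P0 6-8 | P1 8-9 | P5 9-11 | P4 11-13 | P3 13-15 | P2 15-17 | P0 17-19 | P5 19-21 | P4 21-23 | P3 23-25 | P2 25-27 | P0 27-28 | P5 28-30 | P4 30-32 | P3 32-34 | P2 34-36 | P5 36-38 | P4 38-40 | P3 40-42 | P2 42-44 | P5 44-46 | P3 46-47 | P2 47-48 | P5 48-49 |
Completion: P0=28  P1=9  P2=48  P3=47  P4=40  P5=49
Turnaround (C−A): P0=25  P1=6  P2=40  P3=47  P4=40  P5=46
Waiting = turnaround − burst: P0=20, P1=5, P2=31, P3=34, P4=30, P5=35
Total waiting = 20 + 5 + 31 + 34 + 30 + 35 = 155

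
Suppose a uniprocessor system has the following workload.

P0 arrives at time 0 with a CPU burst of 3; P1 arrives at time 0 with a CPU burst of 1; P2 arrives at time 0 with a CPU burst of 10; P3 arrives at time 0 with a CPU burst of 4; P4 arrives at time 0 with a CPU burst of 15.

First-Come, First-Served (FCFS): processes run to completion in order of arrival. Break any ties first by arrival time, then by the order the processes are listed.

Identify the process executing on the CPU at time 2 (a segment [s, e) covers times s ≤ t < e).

Timeline: | P0 0-3 | P1 3-4 | P2 4-14 | P3 14-18 | P4 18-33 |
Completion: P0=3  P1=4  P2=14  P3=18  P4=33
Turnaround (C−A): P0=3  P1=4  P2=14  P3=18  P4=33

P0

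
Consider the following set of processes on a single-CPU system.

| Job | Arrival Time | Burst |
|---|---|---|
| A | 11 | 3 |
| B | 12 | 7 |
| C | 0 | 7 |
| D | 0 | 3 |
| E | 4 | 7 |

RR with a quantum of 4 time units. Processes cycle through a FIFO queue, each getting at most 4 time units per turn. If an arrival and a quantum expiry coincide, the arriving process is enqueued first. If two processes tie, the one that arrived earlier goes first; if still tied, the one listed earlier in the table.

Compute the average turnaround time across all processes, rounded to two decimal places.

11.60

Schedule: | C 0-4 | D 4-7 | E 7-11 | C 11-14 | A 14-17 | E 17-20 | B 20-27 |
Completion: A=17  B=27  C=14  D=7  E=20
Turnaround (C−A): A=6  B=15  C=14  D=7  E=16
Turnaround times: A=6, B=15, C=14, D=7, E=16
Average turnaround = (6+15+14+7+16) / 5 = 58/5 = 11.60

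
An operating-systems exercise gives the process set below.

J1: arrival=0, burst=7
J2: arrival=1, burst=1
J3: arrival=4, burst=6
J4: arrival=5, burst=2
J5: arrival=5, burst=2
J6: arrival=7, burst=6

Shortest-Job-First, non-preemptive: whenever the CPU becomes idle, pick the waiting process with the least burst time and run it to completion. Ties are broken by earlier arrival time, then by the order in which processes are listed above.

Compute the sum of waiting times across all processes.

Schedule: | J1 0-7 | J2 7-8 | J4 8-10 | J5 10-12 | J3 12-18 | J6 18-24 |
Completion: J1=7  J2=8  J3=18  J4=10  J5=12  J6=24
Waiting = turnaround − burst: J1=0, J2=6, J3=8, J4=3, J5=5, J6=11
Total waiting = 0 + 6 + 8 + 3 + 5 + 11 = 33

33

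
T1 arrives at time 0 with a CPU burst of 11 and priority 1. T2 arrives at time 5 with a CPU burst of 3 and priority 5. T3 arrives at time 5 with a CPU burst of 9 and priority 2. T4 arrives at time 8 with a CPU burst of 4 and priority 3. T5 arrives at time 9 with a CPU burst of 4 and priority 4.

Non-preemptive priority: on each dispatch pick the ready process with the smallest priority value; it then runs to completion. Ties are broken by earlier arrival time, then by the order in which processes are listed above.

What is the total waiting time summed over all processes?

56

Timeline: | T1 0-11 | T3 11-20 | T4 20-24 | T5 24-28 | T2 28-31 |
Completion: T1=11  T2=31  T3=20  T4=24  T5=28
Turnaround (C−A): T1=11  T2=26  T3=15  T4=16  T5=19
Waiting = turnaround − burst: T1=0, T2=23, T3=6, T4=12, T5=15
Total waiting = 0 + 23 + 6 + 12 + 15 = 56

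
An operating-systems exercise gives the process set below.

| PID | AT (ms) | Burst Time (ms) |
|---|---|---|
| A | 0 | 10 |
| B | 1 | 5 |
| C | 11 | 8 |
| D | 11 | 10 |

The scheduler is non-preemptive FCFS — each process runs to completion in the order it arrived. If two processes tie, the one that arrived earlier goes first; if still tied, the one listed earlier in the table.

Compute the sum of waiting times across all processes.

Gantt: | A 0-10 | B 10-15 | C 15-23 | D 23-33 |
Completion: A=10  B=15  C=23  D=33
Turnaround (C−A): A=10  B=14  C=12  D=22
Waiting = turnaround − burst: A=0, B=9, C=4, D=12
Total waiting = 0 + 9 + 4 + 12 = 25

25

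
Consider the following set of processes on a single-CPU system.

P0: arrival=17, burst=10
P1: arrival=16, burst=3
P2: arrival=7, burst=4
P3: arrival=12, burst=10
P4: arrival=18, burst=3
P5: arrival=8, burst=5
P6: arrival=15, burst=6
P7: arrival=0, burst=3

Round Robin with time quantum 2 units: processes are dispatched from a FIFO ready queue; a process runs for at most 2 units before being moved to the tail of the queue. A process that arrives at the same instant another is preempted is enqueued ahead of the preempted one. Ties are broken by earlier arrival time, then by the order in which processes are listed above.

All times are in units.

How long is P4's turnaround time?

18

Gantt: | P7 0-3 | idle 3-7 | P2 7-9 | P5 9-11 | P2 11-13 | P5 13-15 | P3 15-17 | P6 17-19 | P5 19-20 | P1 20-22 | P0 22-24 | P3 24-26 | P4 26-28 | P6 28-30 | P1 30-31 | P0 31-33 | P3 33-35 | P4 35-36 | P6 36-38 | P0 38-40 | P3 40-42 | P0 42-44 | P3 44-46 | P0 46-48 |
Completion: P0=48  P1=31  P2=13  P3=46  P4=36  P5=20  P6=38  P7=3
Turnaround (C−A): P0=31  P1=15  P2=6  P3=34  P4=18  P5=12  P6=23  P7=3
Turnaround(P4) = completion − arrival = 36 − 18 = 18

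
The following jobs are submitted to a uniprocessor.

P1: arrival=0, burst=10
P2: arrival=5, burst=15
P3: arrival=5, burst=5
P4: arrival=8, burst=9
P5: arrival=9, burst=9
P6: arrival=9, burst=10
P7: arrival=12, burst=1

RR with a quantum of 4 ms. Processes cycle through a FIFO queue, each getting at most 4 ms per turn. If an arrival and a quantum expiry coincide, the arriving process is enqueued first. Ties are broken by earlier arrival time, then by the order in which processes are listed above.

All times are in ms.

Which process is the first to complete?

Timeline: | P1 0-8 | P2 8-12 | P3 12-16 | P4 16-20 | P1 20-22 | P5 22-26 | P6 26-30 | P7 30-31 | P2 31-35 | P3 35-36 | P4 36-40 | P5 40-44 | P6 44-48 | P2 48-52 | P4 52-53 | P5 53-54 | P6 54-56 | P2 56-59 |
Completion: P1=22  P2=59  P3=36  P4=53  P5=54  P6=56  P7=31
Turnaround (C−A): P1=22  P2=54  P3=31  P4=45  P5=45  P6=47  P7=19
Finish order: P1 → P7 → P3 → P4 → P5 → P6 → P2

P1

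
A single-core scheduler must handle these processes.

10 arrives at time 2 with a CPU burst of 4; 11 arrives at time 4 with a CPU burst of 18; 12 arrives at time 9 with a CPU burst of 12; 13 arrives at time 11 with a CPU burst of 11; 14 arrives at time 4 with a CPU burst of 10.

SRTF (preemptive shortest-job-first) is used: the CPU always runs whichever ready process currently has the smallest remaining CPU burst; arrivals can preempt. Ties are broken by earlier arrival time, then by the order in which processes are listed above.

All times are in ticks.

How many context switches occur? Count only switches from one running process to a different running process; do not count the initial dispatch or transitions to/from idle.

4

Timeline: | idle 0-2 | 10 2-6 | 14 6-16 | 13 16-27 | 12 27-39 | 11 39-57 |
Completion: 10=6  11=57  12=39  13=27  14=16
Turnaround (C−A): 10=4  11=53  12=30  13=16  14=12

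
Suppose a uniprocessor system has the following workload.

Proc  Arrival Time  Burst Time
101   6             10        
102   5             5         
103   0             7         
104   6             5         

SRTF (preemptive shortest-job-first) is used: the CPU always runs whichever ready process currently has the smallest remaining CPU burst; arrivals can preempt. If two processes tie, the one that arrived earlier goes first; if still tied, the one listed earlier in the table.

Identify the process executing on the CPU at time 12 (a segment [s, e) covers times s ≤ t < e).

104

Schedule: | 103 0-7 | 102 7-12 | 104 12-17 | 101 17-27 |
Completion: 101=27  102=12  103=7  104=17
Turnaround (C−A): 101=21  102=7  103=7  104=11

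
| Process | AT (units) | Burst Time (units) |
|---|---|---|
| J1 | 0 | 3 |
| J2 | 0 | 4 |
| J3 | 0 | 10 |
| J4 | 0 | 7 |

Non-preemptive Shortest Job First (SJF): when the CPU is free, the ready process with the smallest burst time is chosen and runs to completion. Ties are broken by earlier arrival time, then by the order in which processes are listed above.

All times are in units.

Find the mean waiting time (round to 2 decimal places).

Timeline: | J1 0-3 | J2 3-7 | J4 7-14 | J3 14-24 |
Completion: J1=3  J2=7  J3=24  J4=14
Turnaround (C−A): J1=3  J2=7  J3=24  J4=14
Waiting times: J1=0, J2=3, J3=14, J4=7
Average waiting = (0+3+14+7) / 4 = 24/4 = 6.00

6.00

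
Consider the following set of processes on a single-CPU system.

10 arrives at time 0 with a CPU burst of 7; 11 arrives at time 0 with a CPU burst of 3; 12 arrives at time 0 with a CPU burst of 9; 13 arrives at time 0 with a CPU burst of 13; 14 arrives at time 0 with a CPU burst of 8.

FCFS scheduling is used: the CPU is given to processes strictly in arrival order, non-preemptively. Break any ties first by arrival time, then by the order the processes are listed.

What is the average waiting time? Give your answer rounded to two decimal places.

13.60

Gantt: | 10 0-7 | 11 7-10 | 12 10-19 | 13 19-32 | 14 32-40 |
Completion: 10=7  11=10  12=19  13=32  14=40
Waiting times: 10=0, 11=7, 12=10, 13=19, 14=32
Average waiting = (0+7+10+19+32) / 5 = 68/5 = 13.60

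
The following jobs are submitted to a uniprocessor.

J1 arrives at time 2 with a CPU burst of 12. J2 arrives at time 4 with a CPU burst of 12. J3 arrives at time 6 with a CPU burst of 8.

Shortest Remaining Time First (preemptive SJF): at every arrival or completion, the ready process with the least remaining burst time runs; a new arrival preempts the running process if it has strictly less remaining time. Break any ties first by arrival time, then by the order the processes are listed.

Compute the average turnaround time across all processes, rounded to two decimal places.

Timeline: | idle 0-2 | J1 2-14 | J3 14-22 | J2 22-34 |
Completion: J1=14  J2=34  J3=22
Turnaround (C−A): J1=12  J2=30  J3=16
Turnaround times: J1=12, J2=30, J3=16
Average turnaround = (12+30+16) / 3 = 58/3 = 19.33

19.33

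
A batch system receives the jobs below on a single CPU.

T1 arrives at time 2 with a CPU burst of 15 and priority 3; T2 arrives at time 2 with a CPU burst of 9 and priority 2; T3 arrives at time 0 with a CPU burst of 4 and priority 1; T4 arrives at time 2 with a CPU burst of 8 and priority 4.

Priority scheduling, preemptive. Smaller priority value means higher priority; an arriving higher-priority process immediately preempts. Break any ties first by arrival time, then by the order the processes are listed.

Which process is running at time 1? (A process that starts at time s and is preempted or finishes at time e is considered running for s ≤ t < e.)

Gantt: | T3 0-4 | T2 4-13 | T1 13-28 | T4 28-36 |
Completion: T1=28  T2=13  T3=4  T4=36

T3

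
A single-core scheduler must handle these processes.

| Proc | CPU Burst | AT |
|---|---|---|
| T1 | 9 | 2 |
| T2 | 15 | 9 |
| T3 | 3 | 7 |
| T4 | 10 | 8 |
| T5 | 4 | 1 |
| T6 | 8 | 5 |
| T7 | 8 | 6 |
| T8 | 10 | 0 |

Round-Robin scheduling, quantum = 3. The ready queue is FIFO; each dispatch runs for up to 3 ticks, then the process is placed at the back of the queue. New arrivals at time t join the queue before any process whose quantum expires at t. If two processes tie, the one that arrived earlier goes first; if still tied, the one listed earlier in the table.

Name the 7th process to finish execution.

Timeline: | T8 0-3 | T5 3-6 | T1 6-9 | T8 9-12 | T6 12-15 | T7 15-18 | T5 18-19 | T3 19-22 | T4 22-25 | T2 25-28 | T1 28-31 | T8 31-34 | T6 34-37 | T7 37-40 | T4 40-43 | T2 43-46 | T1 46-49 | T8 49-50 | T6 50-52 | T7 52-54 | T4 54-57 | T2 57-60 | T4 60-61 | T2 61-67 |
Completion: T1=49  T2=67  T3=22  T4=61  T5=19  T6=52  T7=54  T8=50
Turnaround (C−A): T1=47  T2=58  T3=15  T4=53  T5=18  T6=47  T7=48  T8=50
Finish order: T5 → T3 → T1 → T8 → T6 → T7 → T4 → T2

T4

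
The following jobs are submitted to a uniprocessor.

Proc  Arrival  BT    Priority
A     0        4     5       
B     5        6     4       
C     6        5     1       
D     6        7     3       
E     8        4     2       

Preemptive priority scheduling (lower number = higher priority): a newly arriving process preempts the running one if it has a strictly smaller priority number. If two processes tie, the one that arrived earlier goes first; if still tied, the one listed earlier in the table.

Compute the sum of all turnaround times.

Timeline: | A 0-4 | idle 4-5 | B 5-6 | C 6-11 | E 11-15 | D 15-22 | B 22-27 |
Completion: A=4  B=27  C=11  D=22  E=15
Turnaround = completion − arrival: A=4, B=22, C=5, D=16, E=7
Total turnaround = 4 + 22 + 5 + 16 + 7 = 54

54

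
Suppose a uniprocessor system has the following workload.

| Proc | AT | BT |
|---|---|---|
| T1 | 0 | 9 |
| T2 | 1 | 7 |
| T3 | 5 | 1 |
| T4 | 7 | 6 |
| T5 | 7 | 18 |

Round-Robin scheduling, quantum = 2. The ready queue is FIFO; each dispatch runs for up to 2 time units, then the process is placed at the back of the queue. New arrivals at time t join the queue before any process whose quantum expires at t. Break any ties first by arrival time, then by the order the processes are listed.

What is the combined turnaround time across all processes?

Timeline: | T1 0-2 | T2 2-4 | T1 4-6 | T2 6-8 | T3 8-9 | T1 9-11 | T4 11-13 | T5 13-15 | T2 15-17 | T1 17-19 | T4 19-21 | T5 21-23 | T2 23-24 | T1 24-25 | T4 25-27 | T5 27-41 |
Completion: T1=25  T2=24  T3=9  T4=27  T5=41
Turnaround (C−A): T1=25  T2=23  T3=4  T4=20  T5=34
Turnaround = completion − arrival: T1=25, T2=23, T3=4, T4=20, T5=34
Total turnaround = 25 + 23 + 4 + 20 + 34 = 106

106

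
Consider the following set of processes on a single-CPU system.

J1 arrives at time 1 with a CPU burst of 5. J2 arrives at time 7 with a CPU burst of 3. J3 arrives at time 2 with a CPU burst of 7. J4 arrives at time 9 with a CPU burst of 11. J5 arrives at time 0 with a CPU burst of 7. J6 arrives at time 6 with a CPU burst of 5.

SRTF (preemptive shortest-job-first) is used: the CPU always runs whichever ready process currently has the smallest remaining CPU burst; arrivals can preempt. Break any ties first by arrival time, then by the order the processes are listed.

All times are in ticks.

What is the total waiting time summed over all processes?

Gantt: | J5 0-1 | J1 1-6 | J6 6-7 | J2 7-10 | J6 10-14 | J5 14-20 | J3 20-27 | J4 27-38 |
Completion: J1=6  J2=10  J3=27  J4=38  J5=20  J6=14
Turnaround (C−A): J1=5  J2=3  J3=25  J4=29  J5=20  J6=8
Waiting = turnaround − burst: J1=0, J2=0, J3=18, J4=18, J5=13, J6=3
Total waiting = 0 + 0 + 18 + 18 + 13 + 3 = 52

52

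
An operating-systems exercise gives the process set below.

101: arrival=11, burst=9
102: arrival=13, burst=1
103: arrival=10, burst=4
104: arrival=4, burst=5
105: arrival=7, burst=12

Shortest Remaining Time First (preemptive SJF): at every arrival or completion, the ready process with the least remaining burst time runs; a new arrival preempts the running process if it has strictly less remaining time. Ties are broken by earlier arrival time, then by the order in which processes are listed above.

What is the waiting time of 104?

Timeline: | idle 0-4 | 104 4-9 | 105 9-10 | 103 10-14 | 102 14-15 | 101 15-24 | 105 24-35 |
Completion: 101=24  102=15  103=14  104=9  105=35
Waiting(104) = turnaround − burst = 5 − 5 = 0

0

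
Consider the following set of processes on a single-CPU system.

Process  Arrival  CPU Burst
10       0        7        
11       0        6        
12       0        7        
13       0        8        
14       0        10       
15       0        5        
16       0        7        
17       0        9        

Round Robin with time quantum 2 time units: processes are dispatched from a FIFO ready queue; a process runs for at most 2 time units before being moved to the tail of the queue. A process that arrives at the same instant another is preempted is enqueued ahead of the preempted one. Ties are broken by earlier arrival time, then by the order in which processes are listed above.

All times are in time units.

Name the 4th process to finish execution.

Timeline: | 10 0-2 | 11 2-4 | 12 4-6 | 13 6-8 | 14 8-10 | 15 10-12 | 16 12-14 | 17 14-16 | 10 16-18 | 11 18-20 | 12 20-22 | 13 22-24 | 14 24-26 | 15 26-28 | 16 28-30 | 17 30-32 | 10 32-34 | 11 34-36 | 12 36-38 | 13 38-40 | 14 40-42 | 15 42-43 | 16 43-45 | 17 45-47 | 10 47-48 | 12 48-49 | 13 49-51 | 14 51-53 | 16 53-54 | 17 54-56 | 14 56-58 | 17 58-59 |
Completion: 10=48  11=36  12=49  13=51  14=58  15=43  16=54  17=59
Finish order: 11 → 15 → 10 → 12 → 13 → 16 → 14 → 17

12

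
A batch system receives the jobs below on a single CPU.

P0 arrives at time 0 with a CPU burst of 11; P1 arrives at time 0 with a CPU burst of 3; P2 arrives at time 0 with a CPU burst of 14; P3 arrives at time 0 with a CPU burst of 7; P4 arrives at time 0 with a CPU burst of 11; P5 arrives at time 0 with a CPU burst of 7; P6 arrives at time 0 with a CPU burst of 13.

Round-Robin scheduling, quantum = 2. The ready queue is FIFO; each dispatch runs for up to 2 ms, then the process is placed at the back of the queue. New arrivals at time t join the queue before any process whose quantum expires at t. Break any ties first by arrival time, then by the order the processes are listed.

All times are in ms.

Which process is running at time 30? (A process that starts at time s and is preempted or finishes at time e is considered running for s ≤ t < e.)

P2

Gantt: | P0 0-2 | P1 2-4 | P2 4-6 | P3 6-8 | P4 8-10 | P5 10-12 | P6 12-14 | P0 14-16 | P1 16-17 | P2 17-19 | P3 19-21 | P4 21-23 | P5 23-25 | P6 25-27 | P0 27-29 | P2 29-31 | P3 31-33 | P4 33-35 | P5 35-37 | P6 37-39 | P0 39-41 | P2 41-43 | P3 43-44 | P4 44-46 | P5 46-47 | P6 47-49 | P0 49-51 | P2 51-53 | P4 53-55 | P6 55-57 | P0 57-58 | P2 58-60 | P4 60-61 | P6 61-63 | P2 63-65 | P6 65-66 |
Completion: P0=58  P1=17  P2=65  P3=44  P4=61  P5=47  P6=66
Turnaround (C−A): P0=58  P1=17  P2=65  P3=44  P4=61  P5=47  P6=66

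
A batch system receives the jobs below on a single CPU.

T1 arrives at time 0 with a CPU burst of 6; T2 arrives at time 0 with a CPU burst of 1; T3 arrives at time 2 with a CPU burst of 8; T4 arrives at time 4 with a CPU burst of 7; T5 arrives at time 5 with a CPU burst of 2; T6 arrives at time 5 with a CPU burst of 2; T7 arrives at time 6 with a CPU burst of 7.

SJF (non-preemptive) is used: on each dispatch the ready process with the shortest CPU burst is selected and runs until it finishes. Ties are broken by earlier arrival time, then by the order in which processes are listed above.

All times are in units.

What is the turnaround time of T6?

Timeline: | T2 0-1 | T1 1-7 | T5 7-9 | T6 9-11 | T4 11-18 | T7 18-25 | T3 25-33 |
Completion: T1=7  T2=1  T3=33  T4=18  T5=9  T6=11  T7=25
Turnaround (C−A): T1=7  T2=1  T3=31  T4=14  T5=4  T6=6  T7=19
Turnaround(T6) = completion − arrival = 11 − 5 = 6

6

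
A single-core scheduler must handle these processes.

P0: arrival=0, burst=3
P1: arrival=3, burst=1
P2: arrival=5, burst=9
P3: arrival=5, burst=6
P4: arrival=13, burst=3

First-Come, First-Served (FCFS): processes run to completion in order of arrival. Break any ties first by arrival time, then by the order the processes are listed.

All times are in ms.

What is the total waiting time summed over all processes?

Timeline: | P0 0-3 | P1 3-4 | idle 4-5 | P2 5-14 | P3 14-20 | P4 20-23 |
Completion: P0=3  P1=4  P2=14  P3=20  P4=23
Turnaround (C−A): P0=3  P1=1  P2=9  P3=15  P4=10
Waiting = turnaround − burst: P0=0, P1=0, P2=0, P3=9, P4=7
Total waiting = 0 + 0 + 0 + 9 + 7 = 16

16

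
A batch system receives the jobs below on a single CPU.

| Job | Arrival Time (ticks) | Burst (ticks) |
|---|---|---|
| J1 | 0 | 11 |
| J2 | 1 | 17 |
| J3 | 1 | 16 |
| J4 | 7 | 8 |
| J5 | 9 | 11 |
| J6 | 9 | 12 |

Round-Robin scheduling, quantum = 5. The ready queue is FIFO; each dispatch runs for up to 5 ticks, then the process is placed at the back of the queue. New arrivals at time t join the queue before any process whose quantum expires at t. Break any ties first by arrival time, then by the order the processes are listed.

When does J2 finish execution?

74

Gantt: | J1 0-5 | J2 5-10 | J3 10-15 | J1 15-20 | J4 20-25 | J5 25-30 | J6 30-35 | J2 35-40 | J3 40-45 | J1 45-46 | J4 46-49 | J5 49-54 | J6 54-59 | J2 59-64 | J3 64-69 | J5 69-70 | J6 70-72 | J2 72-74 | J3 74-75 |
Completion: J1=46  J2=74  J3=75  J4=49  J5=70  J6=72
Turnaround (C−A): J1=46  J2=73  J3=74  J4=42  J5=61  J6=63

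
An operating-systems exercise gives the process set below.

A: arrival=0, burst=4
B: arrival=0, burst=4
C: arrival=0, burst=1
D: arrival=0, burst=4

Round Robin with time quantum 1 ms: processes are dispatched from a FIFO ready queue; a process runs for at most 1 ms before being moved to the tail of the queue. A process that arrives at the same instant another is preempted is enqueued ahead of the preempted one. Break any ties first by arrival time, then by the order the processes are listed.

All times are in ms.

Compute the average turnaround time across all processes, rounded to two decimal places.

Gantt: | A 0-1 | B 1-2 | C 2-3 | D 3-4 | A 4-5 | B 5-6 | D 6-7 | A 7-8 | B 8-9 | D 9-10 | A 10-11 | B 11-12 | D 12-13 |
Completion: A=11  B=12  C=3  D=13
Turnaround times: A=11, B=12, C=3, D=13
Average turnaround = (11+12+3+13) / 4 = 39/4 = 9.75

9.75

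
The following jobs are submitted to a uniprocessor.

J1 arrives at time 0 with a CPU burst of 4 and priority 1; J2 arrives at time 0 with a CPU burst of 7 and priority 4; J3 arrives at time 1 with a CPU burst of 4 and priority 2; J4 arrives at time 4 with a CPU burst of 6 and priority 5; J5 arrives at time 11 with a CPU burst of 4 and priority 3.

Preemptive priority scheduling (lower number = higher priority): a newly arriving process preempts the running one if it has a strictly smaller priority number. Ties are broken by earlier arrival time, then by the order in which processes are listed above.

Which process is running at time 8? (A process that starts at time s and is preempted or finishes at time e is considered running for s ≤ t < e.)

Gantt: | J1 0-4 | J3 4-8 | J2 8-11 | J5 11-15 | J2 15-19 | J4 19-25 |
Completion: J1=4  J2=19  J3=8  J4=25  J5=15
Turnaround (C−A): J1=4  J2=19  J3=7  J4=21  J5=4

J2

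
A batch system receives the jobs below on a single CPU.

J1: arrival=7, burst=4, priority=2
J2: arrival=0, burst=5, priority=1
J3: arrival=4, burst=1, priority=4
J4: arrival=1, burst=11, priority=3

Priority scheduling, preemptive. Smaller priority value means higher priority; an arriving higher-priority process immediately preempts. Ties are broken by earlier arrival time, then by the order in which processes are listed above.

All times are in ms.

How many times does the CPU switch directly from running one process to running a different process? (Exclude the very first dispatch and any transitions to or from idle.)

4

Timeline: | J2 0-5 | J4 5-7 | J1 7-11 | J4 11-20 | J3 20-21 |
Completion: J1=11  J2=5  J3=21  J4=20
Turnaround (C−A): J1=4  J2=5  J3=17  J4=19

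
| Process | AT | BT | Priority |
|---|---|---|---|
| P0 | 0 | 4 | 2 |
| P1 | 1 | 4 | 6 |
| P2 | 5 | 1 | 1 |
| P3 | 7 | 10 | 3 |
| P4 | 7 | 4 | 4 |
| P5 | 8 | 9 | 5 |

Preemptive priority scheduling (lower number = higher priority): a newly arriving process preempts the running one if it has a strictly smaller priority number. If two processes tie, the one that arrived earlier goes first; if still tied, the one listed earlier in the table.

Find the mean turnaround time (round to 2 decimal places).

Timeline: | P0 0-4 | P1 4-5 | P2 5-6 | P1 6-7 | P3 7-17 | P4 17-21 | P5 21-30 | P1 30-32 |
Completion: P0=4  P1=32  P2=6  P3=17  P4=21  P5=30
Turnaround (C−A): P0=4  P1=31  P2=1  P3=10  P4=14  P5=22
Turnaround times: P0=4, P1=31, P2=1, P3=10, P4=14, P5=22
Average turnaround = (4+31+1+10+14+22) / 6 = 82/6 = 13.67

13.67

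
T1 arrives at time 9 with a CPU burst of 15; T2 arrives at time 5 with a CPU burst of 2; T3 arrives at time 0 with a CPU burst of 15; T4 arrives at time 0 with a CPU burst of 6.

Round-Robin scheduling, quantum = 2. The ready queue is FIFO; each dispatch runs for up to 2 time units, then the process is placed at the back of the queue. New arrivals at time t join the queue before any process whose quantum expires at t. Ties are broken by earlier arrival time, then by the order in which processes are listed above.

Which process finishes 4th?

T1

Schedule: | T3 0-2 | T4 2-4 | T3 4-6 | T4 6-8 | T2 8-10 | T3 10-12 | T4 12-14 | T1 14-16 | T3 16-18 | T1 18-20 | T3 20-22 | T1 22-24 | T3 24-26 | T1 26-28 | T3 28-30 | T1 30-32 | T3 32-33 | T1 33-38 |
Completion: T1=38  T2=10  T3=33  T4=14
Finish order: T2 → T4 → T3 → T1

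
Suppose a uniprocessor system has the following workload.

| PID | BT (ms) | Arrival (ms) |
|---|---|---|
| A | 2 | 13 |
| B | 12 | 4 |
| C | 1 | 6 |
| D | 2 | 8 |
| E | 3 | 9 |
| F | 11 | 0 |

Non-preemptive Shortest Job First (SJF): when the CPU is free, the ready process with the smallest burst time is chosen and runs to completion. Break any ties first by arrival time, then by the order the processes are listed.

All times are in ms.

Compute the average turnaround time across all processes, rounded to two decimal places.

10.50

Timeline: | F 0-11 | C 11-12 | D 12-14 | A 14-16 | E 16-19 | B 19-31 |
Completion: A=16  B=31  C=12  D=14  E=19  F=11
Turnaround times: A=3, B=27, C=6, D=6, E=10, F=11
Average turnaround = (3+27+6+6+10+11) / 6 = 63/6 = 10.50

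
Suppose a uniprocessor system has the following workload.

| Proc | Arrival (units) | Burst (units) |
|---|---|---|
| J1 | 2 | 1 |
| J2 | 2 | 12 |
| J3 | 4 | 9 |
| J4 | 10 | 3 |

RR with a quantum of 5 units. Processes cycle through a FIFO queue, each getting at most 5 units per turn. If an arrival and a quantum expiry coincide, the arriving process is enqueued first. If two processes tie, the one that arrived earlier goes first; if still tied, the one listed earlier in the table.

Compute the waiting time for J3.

12

Timeline: | idle 0-2 | J1 2-3 | J2 3-8 | J3 8-13 | J2 13-18 | J4 18-21 | J3 21-25 | J2 25-27 |
Completion: J1=3  J2=27  J3=25  J4=21
Turnaround (C−A): J1=1  J2=25  J3=21  J4=11
Waiting(J3) = turnaround − burst = 21 − 9 = 12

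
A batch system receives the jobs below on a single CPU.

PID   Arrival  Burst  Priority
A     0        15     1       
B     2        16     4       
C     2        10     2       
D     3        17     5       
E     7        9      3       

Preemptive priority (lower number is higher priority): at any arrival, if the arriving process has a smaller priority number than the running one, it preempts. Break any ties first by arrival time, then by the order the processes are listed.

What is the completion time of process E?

Schedule: | A 0-15 | C 15-25 | E 25-34 | B 34-50 | D 50-67 |
Completion: A=15  B=50  C=25  D=67  E=34

34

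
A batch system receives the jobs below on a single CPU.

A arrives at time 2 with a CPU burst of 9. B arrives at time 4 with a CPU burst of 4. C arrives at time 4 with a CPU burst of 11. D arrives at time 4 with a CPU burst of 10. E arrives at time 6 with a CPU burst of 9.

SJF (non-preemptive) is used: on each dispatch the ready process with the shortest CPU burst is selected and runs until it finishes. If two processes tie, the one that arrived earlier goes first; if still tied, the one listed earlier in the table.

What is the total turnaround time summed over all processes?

Gantt: | idle 0-2 | A 2-11 | B 11-15 | E 15-24 | D 24-34 | C 34-45 |
Completion: A=11  B=15  C=45  D=34  E=24
Turnaround = completion − arrival: A=9, B=11, C=41, D=30, E=18
Total turnaround = 9 + 11 + 41 + 30 + 18 = 109

109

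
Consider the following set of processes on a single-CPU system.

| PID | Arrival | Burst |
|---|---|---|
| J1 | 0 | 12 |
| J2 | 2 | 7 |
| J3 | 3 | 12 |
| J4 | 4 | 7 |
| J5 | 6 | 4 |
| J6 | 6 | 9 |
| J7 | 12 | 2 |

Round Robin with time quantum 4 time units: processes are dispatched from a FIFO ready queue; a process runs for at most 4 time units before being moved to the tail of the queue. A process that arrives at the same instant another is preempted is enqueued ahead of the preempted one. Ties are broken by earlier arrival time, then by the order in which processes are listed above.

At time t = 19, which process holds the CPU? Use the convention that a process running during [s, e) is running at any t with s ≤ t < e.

J1

Timeline: | J1 0-4 | J2 4-8 | J3 8-12 | J4 12-16 | J1 16-20 | J5 20-24 | J6 24-28 | J2 28-31 | J7 31-33 | J3 33-37 | J4 37-40 | J1 40-44 | J6 44-48 | J3 48-52 | J6 52-53 |
Completion: J1=44  J2=31  J3=52  J4=40  J5=24  J6=53  J7=33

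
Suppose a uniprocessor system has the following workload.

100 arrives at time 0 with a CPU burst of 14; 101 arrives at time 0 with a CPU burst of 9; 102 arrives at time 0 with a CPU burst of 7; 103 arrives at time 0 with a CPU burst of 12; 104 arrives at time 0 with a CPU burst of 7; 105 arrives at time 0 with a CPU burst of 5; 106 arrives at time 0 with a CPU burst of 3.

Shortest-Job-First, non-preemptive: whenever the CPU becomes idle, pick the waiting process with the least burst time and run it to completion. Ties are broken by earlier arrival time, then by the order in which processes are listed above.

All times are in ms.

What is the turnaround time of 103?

Gantt: | 106 0-3 | 105 3-8 | 102 8-15 | 104 15-22 | 101 22-31 | 103 31-43 | 100 43-57 |
Completion: 100=57  101=31  102=15  103=43  104=22  105=8  106=3
Turnaround(103) = completion − arrival = 43 − 0 = 43

43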